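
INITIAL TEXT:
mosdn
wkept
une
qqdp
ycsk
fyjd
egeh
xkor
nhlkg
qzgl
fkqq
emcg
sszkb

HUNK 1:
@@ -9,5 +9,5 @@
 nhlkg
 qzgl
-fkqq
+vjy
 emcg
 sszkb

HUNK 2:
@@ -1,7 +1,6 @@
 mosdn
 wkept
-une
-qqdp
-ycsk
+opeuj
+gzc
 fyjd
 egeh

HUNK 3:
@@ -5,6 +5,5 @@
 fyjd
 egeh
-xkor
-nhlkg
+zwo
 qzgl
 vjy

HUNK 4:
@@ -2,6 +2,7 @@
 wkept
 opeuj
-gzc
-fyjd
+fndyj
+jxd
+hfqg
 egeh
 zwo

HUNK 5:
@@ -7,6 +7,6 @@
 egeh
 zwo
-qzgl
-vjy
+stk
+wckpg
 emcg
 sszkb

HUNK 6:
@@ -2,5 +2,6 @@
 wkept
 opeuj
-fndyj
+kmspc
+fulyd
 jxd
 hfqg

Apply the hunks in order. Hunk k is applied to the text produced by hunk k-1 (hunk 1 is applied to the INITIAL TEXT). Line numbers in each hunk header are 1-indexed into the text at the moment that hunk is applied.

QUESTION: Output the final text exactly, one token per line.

Answer: mosdn
wkept
opeuj
kmspc
fulyd
jxd
hfqg
egeh
zwo
stk
wckpg
emcg
sszkb

Derivation:
Hunk 1: at line 9 remove [fkqq] add [vjy] -> 13 lines: mosdn wkept une qqdp ycsk fyjd egeh xkor nhlkg qzgl vjy emcg sszkb
Hunk 2: at line 1 remove [une,qqdp,ycsk] add [opeuj,gzc] -> 12 lines: mosdn wkept opeuj gzc fyjd egeh xkor nhlkg qzgl vjy emcg sszkb
Hunk 3: at line 5 remove [xkor,nhlkg] add [zwo] -> 11 lines: mosdn wkept opeuj gzc fyjd egeh zwo qzgl vjy emcg sszkb
Hunk 4: at line 2 remove [gzc,fyjd] add [fndyj,jxd,hfqg] -> 12 lines: mosdn wkept opeuj fndyj jxd hfqg egeh zwo qzgl vjy emcg sszkb
Hunk 5: at line 7 remove [qzgl,vjy] add [stk,wckpg] -> 12 lines: mosdn wkept opeuj fndyj jxd hfqg egeh zwo stk wckpg emcg sszkb
Hunk 6: at line 2 remove [fndyj] add [kmspc,fulyd] -> 13 lines: mosdn wkept opeuj kmspc fulyd jxd hfqg egeh zwo stk wckpg emcg sszkb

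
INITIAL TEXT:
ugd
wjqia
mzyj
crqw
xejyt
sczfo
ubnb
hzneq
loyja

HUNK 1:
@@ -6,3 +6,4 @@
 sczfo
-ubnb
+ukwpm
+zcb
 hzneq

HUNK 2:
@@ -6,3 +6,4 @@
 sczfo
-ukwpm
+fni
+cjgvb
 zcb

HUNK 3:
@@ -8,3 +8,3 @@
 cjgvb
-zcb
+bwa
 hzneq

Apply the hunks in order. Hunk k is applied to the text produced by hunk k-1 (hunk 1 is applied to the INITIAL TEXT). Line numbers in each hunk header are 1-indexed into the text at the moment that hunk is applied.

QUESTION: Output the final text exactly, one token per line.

Answer: ugd
wjqia
mzyj
crqw
xejyt
sczfo
fni
cjgvb
bwa
hzneq
loyja

Derivation:
Hunk 1: at line 6 remove [ubnb] add [ukwpm,zcb] -> 10 lines: ugd wjqia mzyj crqw xejyt sczfo ukwpm zcb hzneq loyja
Hunk 2: at line 6 remove [ukwpm] add [fni,cjgvb] -> 11 lines: ugd wjqia mzyj crqw xejyt sczfo fni cjgvb zcb hzneq loyja
Hunk 3: at line 8 remove [zcb] add [bwa] -> 11 lines: ugd wjqia mzyj crqw xejyt sczfo fni cjgvb bwa hzneq loyja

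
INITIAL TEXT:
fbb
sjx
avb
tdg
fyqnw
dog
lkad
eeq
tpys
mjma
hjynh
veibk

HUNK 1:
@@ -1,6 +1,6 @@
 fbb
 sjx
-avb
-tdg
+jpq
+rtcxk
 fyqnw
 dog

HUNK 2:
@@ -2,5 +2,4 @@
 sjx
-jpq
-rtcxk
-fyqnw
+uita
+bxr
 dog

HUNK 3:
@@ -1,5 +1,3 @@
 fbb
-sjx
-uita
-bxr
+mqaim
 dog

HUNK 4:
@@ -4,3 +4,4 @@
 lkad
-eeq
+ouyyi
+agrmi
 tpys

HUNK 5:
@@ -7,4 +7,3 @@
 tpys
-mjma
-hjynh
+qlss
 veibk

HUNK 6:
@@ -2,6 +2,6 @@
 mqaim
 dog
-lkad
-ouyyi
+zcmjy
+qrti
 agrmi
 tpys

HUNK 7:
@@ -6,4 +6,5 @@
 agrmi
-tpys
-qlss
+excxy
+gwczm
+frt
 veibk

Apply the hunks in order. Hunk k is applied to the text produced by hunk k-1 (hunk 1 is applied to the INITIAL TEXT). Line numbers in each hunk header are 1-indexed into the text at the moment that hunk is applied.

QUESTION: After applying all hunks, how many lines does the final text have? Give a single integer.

Hunk 1: at line 1 remove [avb,tdg] add [jpq,rtcxk] -> 12 lines: fbb sjx jpq rtcxk fyqnw dog lkad eeq tpys mjma hjynh veibk
Hunk 2: at line 2 remove [jpq,rtcxk,fyqnw] add [uita,bxr] -> 11 lines: fbb sjx uita bxr dog lkad eeq tpys mjma hjynh veibk
Hunk 3: at line 1 remove [sjx,uita,bxr] add [mqaim] -> 9 lines: fbb mqaim dog lkad eeq tpys mjma hjynh veibk
Hunk 4: at line 4 remove [eeq] add [ouyyi,agrmi] -> 10 lines: fbb mqaim dog lkad ouyyi agrmi tpys mjma hjynh veibk
Hunk 5: at line 7 remove [mjma,hjynh] add [qlss] -> 9 lines: fbb mqaim dog lkad ouyyi agrmi tpys qlss veibk
Hunk 6: at line 2 remove [lkad,ouyyi] add [zcmjy,qrti] -> 9 lines: fbb mqaim dog zcmjy qrti agrmi tpys qlss veibk
Hunk 7: at line 6 remove [tpys,qlss] add [excxy,gwczm,frt] -> 10 lines: fbb mqaim dog zcmjy qrti agrmi excxy gwczm frt veibk
Final line count: 10

Answer: 10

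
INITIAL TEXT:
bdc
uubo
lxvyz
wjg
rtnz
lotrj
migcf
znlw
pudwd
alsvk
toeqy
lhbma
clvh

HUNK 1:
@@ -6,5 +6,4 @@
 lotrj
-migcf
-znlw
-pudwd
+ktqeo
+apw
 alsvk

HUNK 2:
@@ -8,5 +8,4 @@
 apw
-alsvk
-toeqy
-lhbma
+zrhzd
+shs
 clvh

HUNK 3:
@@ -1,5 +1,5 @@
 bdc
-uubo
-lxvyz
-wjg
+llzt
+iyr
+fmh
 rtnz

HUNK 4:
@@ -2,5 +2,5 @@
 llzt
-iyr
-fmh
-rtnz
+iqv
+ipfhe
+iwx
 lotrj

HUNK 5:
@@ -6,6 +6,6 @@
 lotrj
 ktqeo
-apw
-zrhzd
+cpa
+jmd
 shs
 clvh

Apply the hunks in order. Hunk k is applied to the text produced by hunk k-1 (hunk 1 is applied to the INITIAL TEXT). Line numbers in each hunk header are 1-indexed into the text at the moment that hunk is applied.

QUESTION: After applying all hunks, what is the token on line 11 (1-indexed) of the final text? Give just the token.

Answer: clvh

Derivation:
Hunk 1: at line 6 remove [migcf,znlw,pudwd] add [ktqeo,apw] -> 12 lines: bdc uubo lxvyz wjg rtnz lotrj ktqeo apw alsvk toeqy lhbma clvh
Hunk 2: at line 8 remove [alsvk,toeqy,lhbma] add [zrhzd,shs] -> 11 lines: bdc uubo lxvyz wjg rtnz lotrj ktqeo apw zrhzd shs clvh
Hunk 3: at line 1 remove [uubo,lxvyz,wjg] add [llzt,iyr,fmh] -> 11 lines: bdc llzt iyr fmh rtnz lotrj ktqeo apw zrhzd shs clvh
Hunk 4: at line 2 remove [iyr,fmh,rtnz] add [iqv,ipfhe,iwx] -> 11 lines: bdc llzt iqv ipfhe iwx lotrj ktqeo apw zrhzd shs clvh
Hunk 5: at line 6 remove [apw,zrhzd] add [cpa,jmd] -> 11 lines: bdc llzt iqv ipfhe iwx lotrj ktqeo cpa jmd shs clvh
Final line 11: clvh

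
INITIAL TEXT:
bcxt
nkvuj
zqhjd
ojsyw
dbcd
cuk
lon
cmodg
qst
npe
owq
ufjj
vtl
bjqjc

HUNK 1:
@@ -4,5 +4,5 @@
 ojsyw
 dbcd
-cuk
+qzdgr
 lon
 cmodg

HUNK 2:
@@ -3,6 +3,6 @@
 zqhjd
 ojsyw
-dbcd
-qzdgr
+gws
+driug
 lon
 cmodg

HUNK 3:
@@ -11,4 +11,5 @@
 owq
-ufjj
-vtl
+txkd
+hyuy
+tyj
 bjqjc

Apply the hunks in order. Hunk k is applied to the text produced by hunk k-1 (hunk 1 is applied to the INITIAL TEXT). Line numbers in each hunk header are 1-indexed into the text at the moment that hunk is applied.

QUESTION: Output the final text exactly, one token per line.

Hunk 1: at line 4 remove [cuk] add [qzdgr] -> 14 lines: bcxt nkvuj zqhjd ojsyw dbcd qzdgr lon cmodg qst npe owq ufjj vtl bjqjc
Hunk 2: at line 3 remove [dbcd,qzdgr] add [gws,driug] -> 14 lines: bcxt nkvuj zqhjd ojsyw gws driug lon cmodg qst npe owq ufjj vtl bjqjc
Hunk 3: at line 11 remove [ufjj,vtl] add [txkd,hyuy,tyj] -> 15 lines: bcxt nkvuj zqhjd ojsyw gws driug lon cmodg qst npe owq txkd hyuy tyj bjqjc

Answer: bcxt
nkvuj
zqhjd
ojsyw
gws
driug
lon
cmodg
qst
npe
owq
txkd
hyuy
tyj
bjqjc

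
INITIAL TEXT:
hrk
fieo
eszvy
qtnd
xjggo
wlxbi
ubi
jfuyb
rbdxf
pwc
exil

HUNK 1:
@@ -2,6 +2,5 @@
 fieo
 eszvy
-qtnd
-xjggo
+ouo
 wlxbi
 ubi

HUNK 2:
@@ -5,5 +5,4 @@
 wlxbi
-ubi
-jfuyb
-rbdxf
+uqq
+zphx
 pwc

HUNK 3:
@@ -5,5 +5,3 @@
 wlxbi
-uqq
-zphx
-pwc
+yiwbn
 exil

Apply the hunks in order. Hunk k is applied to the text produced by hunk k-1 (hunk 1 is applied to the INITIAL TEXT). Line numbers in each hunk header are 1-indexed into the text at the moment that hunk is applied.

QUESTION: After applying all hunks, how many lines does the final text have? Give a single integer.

Answer: 7

Derivation:
Hunk 1: at line 2 remove [qtnd,xjggo] add [ouo] -> 10 lines: hrk fieo eszvy ouo wlxbi ubi jfuyb rbdxf pwc exil
Hunk 2: at line 5 remove [ubi,jfuyb,rbdxf] add [uqq,zphx] -> 9 lines: hrk fieo eszvy ouo wlxbi uqq zphx pwc exil
Hunk 3: at line 5 remove [uqq,zphx,pwc] add [yiwbn] -> 7 lines: hrk fieo eszvy ouo wlxbi yiwbn exil
Final line count: 7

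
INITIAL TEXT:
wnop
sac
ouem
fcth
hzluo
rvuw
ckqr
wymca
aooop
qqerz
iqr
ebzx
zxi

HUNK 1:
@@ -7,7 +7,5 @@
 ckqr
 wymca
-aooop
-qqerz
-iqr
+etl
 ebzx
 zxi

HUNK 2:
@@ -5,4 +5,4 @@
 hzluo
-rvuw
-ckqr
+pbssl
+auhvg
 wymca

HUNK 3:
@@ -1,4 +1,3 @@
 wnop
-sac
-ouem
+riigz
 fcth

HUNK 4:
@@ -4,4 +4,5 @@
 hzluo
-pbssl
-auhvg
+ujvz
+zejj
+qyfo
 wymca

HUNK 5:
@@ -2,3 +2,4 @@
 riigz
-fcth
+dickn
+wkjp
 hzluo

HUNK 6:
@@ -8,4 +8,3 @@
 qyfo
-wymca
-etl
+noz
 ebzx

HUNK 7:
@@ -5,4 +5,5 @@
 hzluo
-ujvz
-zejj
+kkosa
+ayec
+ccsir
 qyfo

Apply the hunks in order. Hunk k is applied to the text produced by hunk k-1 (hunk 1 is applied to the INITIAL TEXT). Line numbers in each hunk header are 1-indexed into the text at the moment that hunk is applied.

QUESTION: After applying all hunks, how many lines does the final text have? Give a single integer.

Answer: 12

Derivation:
Hunk 1: at line 7 remove [aooop,qqerz,iqr] add [etl] -> 11 lines: wnop sac ouem fcth hzluo rvuw ckqr wymca etl ebzx zxi
Hunk 2: at line 5 remove [rvuw,ckqr] add [pbssl,auhvg] -> 11 lines: wnop sac ouem fcth hzluo pbssl auhvg wymca etl ebzx zxi
Hunk 3: at line 1 remove [sac,ouem] add [riigz] -> 10 lines: wnop riigz fcth hzluo pbssl auhvg wymca etl ebzx zxi
Hunk 4: at line 4 remove [pbssl,auhvg] add [ujvz,zejj,qyfo] -> 11 lines: wnop riigz fcth hzluo ujvz zejj qyfo wymca etl ebzx zxi
Hunk 5: at line 2 remove [fcth] add [dickn,wkjp] -> 12 lines: wnop riigz dickn wkjp hzluo ujvz zejj qyfo wymca etl ebzx zxi
Hunk 6: at line 8 remove [wymca,etl] add [noz] -> 11 lines: wnop riigz dickn wkjp hzluo ujvz zejj qyfo noz ebzx zxi
Hunk 7: at line 5 remove [ujvz,zejj] add [kkosa,ayec,ccsir] -> 12 lines: wnop riigz dickn wkjp hzluo kkosa ayec ccsir qyfo noz ebzx zxi
Final line count: 12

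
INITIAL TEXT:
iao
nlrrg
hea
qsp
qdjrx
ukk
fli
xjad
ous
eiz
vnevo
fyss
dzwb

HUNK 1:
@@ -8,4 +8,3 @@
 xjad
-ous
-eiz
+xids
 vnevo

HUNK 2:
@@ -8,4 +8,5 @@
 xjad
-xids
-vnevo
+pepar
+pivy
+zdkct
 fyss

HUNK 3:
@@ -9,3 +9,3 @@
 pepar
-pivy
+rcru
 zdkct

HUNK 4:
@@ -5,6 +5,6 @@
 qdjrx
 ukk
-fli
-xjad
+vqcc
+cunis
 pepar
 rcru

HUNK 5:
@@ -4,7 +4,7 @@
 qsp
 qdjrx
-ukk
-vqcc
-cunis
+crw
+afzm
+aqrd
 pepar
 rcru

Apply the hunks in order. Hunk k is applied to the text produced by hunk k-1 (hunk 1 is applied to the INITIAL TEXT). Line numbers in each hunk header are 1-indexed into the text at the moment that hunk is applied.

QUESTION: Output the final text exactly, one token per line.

Hunk 1: at line 8 remove [ous,eiz] add [xids] -> 12 lines: iao nlrrg hea qsp qdjrx ukk fli xjad xids vnevo fyss dzwb
Hunk 2: at line 8 remove [xids,vnevo] add [pepar,pivy,zdkct] -> 13 lines: iao nlrrg hea qsp qdjrx ukk fli xjad pepar pivy zdkct fyss dzwb
Hunk 3: at line 9 remove [pivy] add [rcru] -> 13 lines: iao nlrrg hea qsp qdjrx ukk fli xjad pepar rcru zdkct fyss dzwb
Hunk 4: at line 5 remove [fli,xjad] add [vqcc,cunis] -> 13 lines: iao nlrrg hea qsp qdjrx ukk vqcc cunis pepar rcru zdkct fyss dzwb
Hunk 5: at line 4 remove [ukk,vqcc,cunis] add [crw,afzm,aqrd] -> 13 lines: iao nlrrg hea qsp qdjrx crw afzm aqrd pepar rcru zdkct fyss dzwb

Answer: iao
nlrrg
hea
qsp
qdjrx
crw
afzm
aqrd
pepar
rcru
zdkct
fyss
dzwb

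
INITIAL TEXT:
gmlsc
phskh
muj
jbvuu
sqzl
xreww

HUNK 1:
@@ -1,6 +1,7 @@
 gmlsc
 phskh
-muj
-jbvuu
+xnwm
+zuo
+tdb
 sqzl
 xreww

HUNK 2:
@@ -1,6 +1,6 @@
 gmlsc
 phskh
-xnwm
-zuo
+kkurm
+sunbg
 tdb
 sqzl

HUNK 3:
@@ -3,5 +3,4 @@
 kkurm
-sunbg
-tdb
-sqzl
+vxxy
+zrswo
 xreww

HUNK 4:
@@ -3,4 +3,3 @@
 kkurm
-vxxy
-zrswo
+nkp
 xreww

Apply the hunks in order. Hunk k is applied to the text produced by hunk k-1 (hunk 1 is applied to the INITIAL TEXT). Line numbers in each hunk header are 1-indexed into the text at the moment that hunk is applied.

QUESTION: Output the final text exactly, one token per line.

Answer: gmlsc
phskh
kkurm
nkp
xreww

Derivation:
Hunk 1: at line 1 remove [muj,jbvuu] add [xnwm,zuo,tdb] -> 7 lines: gmlsc phskh xnwm zuo tdb sqzl xreww
Hunk 2: at line 1 remove [xnwm,zuo] add [kkurm,sunbg] -> 7 lines: gmlsc phskh kkurm sunbg tdb sqzl xreww
Hunk 3: at line 3 remove [sunbg,tdb,sqzl] add [vxxy,zrswo] -> 6 lines: gmlsc phskh kkurm vxxy zrswo xreww
Hunk 4: at line 3 remove [vxxy,zrswo] add [nkp] -> 5 lines: gmlsc phskh kkurm nkp xreww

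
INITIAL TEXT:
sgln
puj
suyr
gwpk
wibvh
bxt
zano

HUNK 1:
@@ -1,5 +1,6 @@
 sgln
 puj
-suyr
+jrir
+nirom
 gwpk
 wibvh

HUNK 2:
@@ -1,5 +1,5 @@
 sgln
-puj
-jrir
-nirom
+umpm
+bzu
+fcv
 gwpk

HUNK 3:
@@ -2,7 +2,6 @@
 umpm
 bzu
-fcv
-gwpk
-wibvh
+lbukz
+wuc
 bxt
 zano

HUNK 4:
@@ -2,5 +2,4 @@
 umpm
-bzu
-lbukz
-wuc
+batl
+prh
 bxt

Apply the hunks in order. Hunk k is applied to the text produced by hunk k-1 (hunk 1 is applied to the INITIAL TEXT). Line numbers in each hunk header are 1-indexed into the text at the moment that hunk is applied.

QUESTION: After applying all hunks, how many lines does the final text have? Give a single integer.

Answer: 6

Derivation:
Hunk 1: at line 1 remove [suyr] add [jrir,nirom] -> 8 lines: sgln puj jrir nirom gwpk wibvh bxt zano
Hunk 2: at line 1 remove [puj,jrir,nirom] add [umpm,bzu,fcv] -> 8 lines: sgln umpm bzu fcv gwpk wibvh bxt zano
Hunk 3: at line 2 remove [fcv,gwpk,wibvh] add [lbukz,wuc] -> 7 lines: sgln umpm bzu lbukz wuc bxt zano
Hunk 4: at line 2 remove [bzu,lbukz,wuc] add [batl,prh] -> 6 lines: sgln umpm batl prh bxt zano
Final line count: 6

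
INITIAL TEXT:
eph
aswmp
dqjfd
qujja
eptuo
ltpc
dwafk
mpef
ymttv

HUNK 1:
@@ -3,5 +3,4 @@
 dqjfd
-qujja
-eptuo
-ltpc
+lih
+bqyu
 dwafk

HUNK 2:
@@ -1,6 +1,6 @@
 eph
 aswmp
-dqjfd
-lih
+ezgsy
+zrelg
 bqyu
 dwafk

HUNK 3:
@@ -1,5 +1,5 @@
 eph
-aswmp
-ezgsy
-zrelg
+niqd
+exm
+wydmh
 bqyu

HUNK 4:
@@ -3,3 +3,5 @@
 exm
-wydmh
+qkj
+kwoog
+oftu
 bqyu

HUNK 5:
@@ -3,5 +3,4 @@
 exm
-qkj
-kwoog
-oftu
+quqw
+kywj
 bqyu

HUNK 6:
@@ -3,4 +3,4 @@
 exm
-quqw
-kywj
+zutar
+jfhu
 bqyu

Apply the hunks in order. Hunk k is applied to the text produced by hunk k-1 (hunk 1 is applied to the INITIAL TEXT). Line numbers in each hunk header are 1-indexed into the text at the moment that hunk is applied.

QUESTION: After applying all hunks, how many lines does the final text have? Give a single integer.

Answer: 9

Derivation:
Hunk 1: at line 3 remove [qujja,eptuo,ltpc] add [lih,bqyu] -> 8 lines: eph aswmp dqjfd lih bqyu dwafk mpef ymttv
Hunk 2: at line 1 remove [dqjfd,lih] add [ezgsy,zrelg] -> 8 lines: eph aswmp ezgsy zrelg bqyu dwafk mpef ymttv
Hunk 3: at line 1 remove [aswmp,ezgsy,zrelg] add [niqd,exm,wydmh] -> 8 lines: eph niqd exm wydmh bqyu dwafk mpef ymttv
Hunk 4: at line 3 remove [wydmh] add [qkj,kwoog,oftu] -> 10 lines: eph niqd exm qkj kwoog oftu bqyu dwafk mpef ymttv
Hunk 5: at line 3 remove [qkj,kwoog,oftu] add [quqw,kywj] -> 9 lines: eph niqd exm quqw kywj bqyu dwafk mpef ymttv
Hunk 6: at line 3 remove [quqw,kywj] add [zutar,jfhu] -> 9 lines: eph niqd exm zutar jfhu bqyu dwafk mpef ymttv
Final line count: 9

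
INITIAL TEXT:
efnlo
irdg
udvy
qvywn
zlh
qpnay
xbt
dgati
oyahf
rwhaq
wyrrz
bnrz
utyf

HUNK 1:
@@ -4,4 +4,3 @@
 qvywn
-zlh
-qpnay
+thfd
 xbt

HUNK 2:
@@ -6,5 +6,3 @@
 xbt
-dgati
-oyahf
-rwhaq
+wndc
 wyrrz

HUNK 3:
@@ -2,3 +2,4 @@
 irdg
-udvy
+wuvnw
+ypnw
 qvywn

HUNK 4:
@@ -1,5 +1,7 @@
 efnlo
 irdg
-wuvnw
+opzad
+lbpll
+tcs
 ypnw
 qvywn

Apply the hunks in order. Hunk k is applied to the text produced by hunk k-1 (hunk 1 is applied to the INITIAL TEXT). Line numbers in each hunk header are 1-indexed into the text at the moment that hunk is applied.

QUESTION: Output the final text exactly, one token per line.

Hunk 1: at line 4 remove [zlh,qpnay] add [thfd] -> 12 lines: efnlo irdg udvy qvywn thfd xbt dgati oyahf rwhaq wyrrz bnrz utyf
Hunk 2: at line 6 remove [dgati,oyahf,rwhaq] add [wndc] -> 10 lines: efnlo irdg udvy qvywn thfd xbt wndc wyrrz bnrz utyf
Hunk 3: at line 2 remove [udvy] add [wuvnw,ypnw] -> 11 lines: efnlo irdg wuvnw ypnw qvywn thfd xbt wndc wyrrz bnrz utyf
Hunk 4: at line 1 remove [wuvnw] add [opzad,lbpll,tcs] -> 13 lines: efnlo irdg opzad lbpll tcs ypnw qvywn thfd xbt wndc wyrrz bnrz utyf

Answer: efnlo
irdg
opzad
lbpll
tcs
ypnw
qvywn
thfd
xbt
wndc
wyrrz
bnrz
utyf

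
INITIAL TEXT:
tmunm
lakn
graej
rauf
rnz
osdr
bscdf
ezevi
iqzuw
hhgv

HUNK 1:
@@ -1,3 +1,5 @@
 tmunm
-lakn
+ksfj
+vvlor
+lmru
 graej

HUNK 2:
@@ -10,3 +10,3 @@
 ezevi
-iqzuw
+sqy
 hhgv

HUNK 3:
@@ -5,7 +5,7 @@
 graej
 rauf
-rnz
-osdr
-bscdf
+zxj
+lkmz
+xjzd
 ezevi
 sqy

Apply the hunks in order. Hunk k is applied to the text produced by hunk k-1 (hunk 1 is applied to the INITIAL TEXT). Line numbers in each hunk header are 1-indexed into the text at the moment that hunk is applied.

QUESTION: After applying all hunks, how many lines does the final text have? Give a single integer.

Hunk 1: at line 1 remove [lakn] add [ksfj,vvlor,lmru] -> 12 lines: tmunm ksfj vvlor lmru graej rauf rnz osdr bscdf ezevi iqzuw hhgv
Hunk 2: at line 10 remove [iqzuw] add [sqy] -> 12 lines: tmunm ksfj vvlor lmru graej rauf rnz osdr bscdf ezevi sqy hhgv
Hunk 3: at line 5 remove [rnz,osdr,bscdf] add [zxj,lkmz,xjzd] -> 12 lines: tmunm ksfj vvlor lmru graej rauf zxj lkmz xjzd ezevi sqy hhgv
Final line count: 12

Answer: 12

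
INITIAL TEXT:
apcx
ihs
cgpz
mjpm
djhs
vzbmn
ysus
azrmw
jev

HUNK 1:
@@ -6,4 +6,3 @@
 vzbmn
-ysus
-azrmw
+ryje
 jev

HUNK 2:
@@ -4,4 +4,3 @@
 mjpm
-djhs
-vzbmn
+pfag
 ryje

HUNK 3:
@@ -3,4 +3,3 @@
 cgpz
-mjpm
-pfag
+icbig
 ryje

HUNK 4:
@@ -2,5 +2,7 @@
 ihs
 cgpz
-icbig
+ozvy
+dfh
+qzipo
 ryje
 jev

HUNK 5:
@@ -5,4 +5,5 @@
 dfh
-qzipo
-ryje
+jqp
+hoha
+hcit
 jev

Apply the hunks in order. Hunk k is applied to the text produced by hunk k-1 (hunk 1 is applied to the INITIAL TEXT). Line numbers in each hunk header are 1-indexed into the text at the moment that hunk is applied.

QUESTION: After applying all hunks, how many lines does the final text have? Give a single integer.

Answer: 9

Derivation:
Hunk 1: at line 6 remove [ysus,azrmw] add [ryje] -> 8 lines: apcx ihs cgpz mjpm djhs vzbmn ryje jev
Hunk 2: at line 4 remove [djhs,vzbmn] add [pfag] -> 7 lines: apcx ihs cgpz mjpm pfag ryje jev
Hunk 3: at line 3 remove [mjpm,pfag] add [icbig] -> 6 lines: apcx ihs cgpz icbig ryje jev
Hunk 4: at line 2 remove [icbig] add [ozvy,dfh,qzipo] -> 8 lines: apcx ihs cgpz ozvy dfh qzipo ryje jev
Hunk 5: at line 5 remove [qzipo,ryje] add [jqp,hoha,hcit] -> 9 lines: apcx ihs cgpz ozvy dfh jqp hoha hcit jev
Final line count: 9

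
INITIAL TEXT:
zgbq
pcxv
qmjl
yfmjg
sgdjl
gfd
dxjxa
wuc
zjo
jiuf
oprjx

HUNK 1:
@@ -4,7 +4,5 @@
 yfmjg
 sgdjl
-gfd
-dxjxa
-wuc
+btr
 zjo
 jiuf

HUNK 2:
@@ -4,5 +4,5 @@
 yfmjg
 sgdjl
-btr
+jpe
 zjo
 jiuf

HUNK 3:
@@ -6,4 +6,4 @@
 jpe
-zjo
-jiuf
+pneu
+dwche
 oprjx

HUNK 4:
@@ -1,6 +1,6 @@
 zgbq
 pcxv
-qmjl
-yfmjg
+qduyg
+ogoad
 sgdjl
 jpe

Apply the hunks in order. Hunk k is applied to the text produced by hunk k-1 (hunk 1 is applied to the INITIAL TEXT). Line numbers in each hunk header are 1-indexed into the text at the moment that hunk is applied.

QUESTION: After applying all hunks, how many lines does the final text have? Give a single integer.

Answer: 9

Derivation:
Hunk 1: at line 4 remove [gfd,dxjxa,wuc] add [btr] -> 9 lines: zgbq pcxv qmjl yfmjg sgdjl btr zjo jiuf oprjx
Hunk 2: at line 4 remove [btr] add [jpe] -> 9 lines: zgbq pcxv qmjl yfmjg sgdjl jpe zjo jiuf oprjx
Hunk 3: at line 6 remove [zjo,jiuf] add [pneu,dwche] -> 9 lines: zgbq pcxv qmjl yfmjg sgdjl jpe pneu dwche oprjx
Hunk 4: at line 1 remove [qmjl,yfmjg] add [qduyg,ogoad] -> 9 lines: zgbq pcxv qduyg ogoad sgdjl jpe pneu dwche oprjx
Final line count: 9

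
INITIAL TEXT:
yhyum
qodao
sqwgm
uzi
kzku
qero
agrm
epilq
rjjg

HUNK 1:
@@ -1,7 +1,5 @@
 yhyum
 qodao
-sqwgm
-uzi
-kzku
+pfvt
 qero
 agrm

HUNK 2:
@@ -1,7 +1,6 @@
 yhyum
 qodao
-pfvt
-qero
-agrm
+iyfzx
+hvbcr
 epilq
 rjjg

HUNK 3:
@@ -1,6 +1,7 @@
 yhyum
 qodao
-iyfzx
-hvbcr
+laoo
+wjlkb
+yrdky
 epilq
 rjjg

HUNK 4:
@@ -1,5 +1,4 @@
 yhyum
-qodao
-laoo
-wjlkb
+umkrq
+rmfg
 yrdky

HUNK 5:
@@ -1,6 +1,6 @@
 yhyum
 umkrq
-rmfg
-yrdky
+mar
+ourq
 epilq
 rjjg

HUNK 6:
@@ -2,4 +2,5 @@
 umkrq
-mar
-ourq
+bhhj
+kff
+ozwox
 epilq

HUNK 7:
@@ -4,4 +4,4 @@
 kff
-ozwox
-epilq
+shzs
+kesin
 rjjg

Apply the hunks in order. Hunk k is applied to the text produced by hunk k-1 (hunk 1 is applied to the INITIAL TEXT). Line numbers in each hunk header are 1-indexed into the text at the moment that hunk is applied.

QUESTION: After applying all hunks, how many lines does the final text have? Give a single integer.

Hunk 1: at line 1 remove [sqwgm,uzi,kzku] add [pfvt] -> 7 lines: yhyum qodao pfvt qero agrm epilq rjjg
Hunk 2: at line 1 remove [pfvt,qero,agrm] add [iyfzx,hvbcr] -> 6 lines: yhyum qodao iyfzx hvbcr epilq rjjg
Hunk 3: at line 1 remove [iyfzx,hvbcr] add [laoo,wjlkb,yrdky] -> 7 lines: yhyum qodao laoo wjlkb yrdky epilq rjjg
Hunk 4: at line 1 remove [qodao,laoo,wjlkb] add [umkrq,rmfg] -> 6 lines: yhyum umkrq rmfg yrdky epilq rjjg
Hunk 5: at line 1 remove [rmfg,yrdky] add [mar,ourq] -> 6 lines: yhyum umkrq mar ourq epilq rjjg
Hunk 6: at line 2 remove [mar,ourq] add [bhhj,kff,ozwox] -> 7 lines: yhyum umkrq bhhj kff ozwox epilq rjjg
Hunk 7: at line 4 remove [ozwox,epilq] add [shzs,kesin] -> 7 lines: yhyum umkrq bhhj kff shzs kesin rjjg
Final line count: 7

Answer: 7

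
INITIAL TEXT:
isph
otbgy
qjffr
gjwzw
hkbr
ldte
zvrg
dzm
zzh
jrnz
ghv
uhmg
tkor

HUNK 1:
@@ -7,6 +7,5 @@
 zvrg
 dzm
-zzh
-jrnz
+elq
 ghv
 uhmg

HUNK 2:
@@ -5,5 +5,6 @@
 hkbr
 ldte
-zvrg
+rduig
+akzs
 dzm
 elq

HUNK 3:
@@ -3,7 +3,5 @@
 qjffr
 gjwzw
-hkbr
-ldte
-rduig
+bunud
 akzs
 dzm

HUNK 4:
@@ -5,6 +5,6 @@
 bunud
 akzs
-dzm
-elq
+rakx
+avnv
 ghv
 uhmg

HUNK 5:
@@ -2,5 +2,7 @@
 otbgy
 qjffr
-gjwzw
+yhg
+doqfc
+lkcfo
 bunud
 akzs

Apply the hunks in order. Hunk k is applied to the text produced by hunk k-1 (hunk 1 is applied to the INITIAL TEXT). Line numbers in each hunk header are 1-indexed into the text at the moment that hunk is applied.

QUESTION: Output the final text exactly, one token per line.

Answer: isph
otbgy
qjffr
yhg
doqfc
lkcfo
bunud
akzs
rakx
avnv
ghv
uhmg
tkor

Derivation:
Hunk 1: at line 7 remove [zzh,jrnz] add [elq] -> 12 lines: isph otbgy qjffr gjwzw hkbr ldte zvrg dzm elq ghv uhmg tkor
Hunk 2: at line 5 remove [zvrg] add [rduig,akzs] -> 13 lines: isph otbgy qjffr gjwzw hkbr ldte rduig akzs dzm elq ghv uhmg tkor
Hunk 3: at line 3 remove [hkbr,ldte,rduig] add [bunud] -> 11 lines: isph otbgy qjffr gjwzw bunud akzs dzm elq ghv uhmg tkor
Hunk 4: at line 5 remove [dzm,elq] add [rakx,avnv] -> 11 lines: isph otbgy qjffr gjwzw bunud akzs rakx avnv ghv uhmg tkor
Hunk 5: at line 2 remove [gjwzw] add [yhg,doqfc,lkcfo] -> 13 lines: isph otbgy qjffr yhg doqfc lkcfo bunud akzs rakx avnv ghv uhmg tkor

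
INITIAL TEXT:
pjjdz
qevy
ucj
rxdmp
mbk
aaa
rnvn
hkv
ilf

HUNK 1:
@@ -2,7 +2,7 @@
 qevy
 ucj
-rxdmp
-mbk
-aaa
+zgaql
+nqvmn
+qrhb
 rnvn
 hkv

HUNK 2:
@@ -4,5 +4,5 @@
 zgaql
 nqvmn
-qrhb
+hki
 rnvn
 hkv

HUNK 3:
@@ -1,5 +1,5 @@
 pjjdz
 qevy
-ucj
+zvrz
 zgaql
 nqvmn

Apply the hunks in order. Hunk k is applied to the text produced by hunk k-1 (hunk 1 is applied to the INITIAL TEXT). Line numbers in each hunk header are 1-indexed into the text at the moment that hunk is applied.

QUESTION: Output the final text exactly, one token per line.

Hunk 1: at line 2 remove [rxdmp,mbk,aaa] add [zgaql,nqvmn,qrhb] -> 9 lines: pjjdz qevy ucj zgaql nqvmn qrhb rnvn hkv ilf
Hunk 2: at line 4 remove [qrhb] add [hki] -> 9 lines: pjjdz qevy ucj zgaql nqvmn hki rnvn hkv ilf
Hunk 3: at line 1 remove [ucj] add [zvrz] -> 9 lines: pjjdz qevy zvrz zgaql nqvmn hki rnvn hkv ilf

Answer: pjjdz
qevy
zvrz
zgaql
nqvmn
hki
rnvn
hkv
ilf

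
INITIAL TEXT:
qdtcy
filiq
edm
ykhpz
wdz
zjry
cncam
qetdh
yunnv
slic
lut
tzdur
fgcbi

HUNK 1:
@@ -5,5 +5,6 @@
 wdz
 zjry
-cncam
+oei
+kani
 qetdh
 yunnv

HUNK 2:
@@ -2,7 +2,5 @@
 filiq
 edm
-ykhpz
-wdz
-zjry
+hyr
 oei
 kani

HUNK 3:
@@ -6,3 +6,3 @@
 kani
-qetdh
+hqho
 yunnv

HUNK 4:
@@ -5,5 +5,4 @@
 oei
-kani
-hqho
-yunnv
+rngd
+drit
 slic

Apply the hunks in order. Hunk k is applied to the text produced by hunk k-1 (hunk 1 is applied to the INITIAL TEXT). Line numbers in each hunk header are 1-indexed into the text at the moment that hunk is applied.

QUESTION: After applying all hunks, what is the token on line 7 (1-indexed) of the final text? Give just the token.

Answer: drit

Derivation:
Hunk 1: at line 5 remove [cncam] add [oei,kani] -> 14 lines: qdtcy filiq edm ykhpz wdz zjry oei kani qetdh yunnv slic lut tzdur fgcbi
Hunk 2: at line 2 remove [ykhpz,wdz,zjry] add [hyr] -> 12 lines: qdtcy filiq edm hyr oei kani qetdh yunnv slic lut tzdur fgcbi
Hunk 3: at line 6 remove [qetdh] add [hqho] -> 12 lines: qdtcy filiq edm hyr oei kani hqho yunnv slic lut tzdur fgcbi
Hunk 4: at line 5 remove [kani,hqho,yunnv] add [rngd,drit] -> 11 lines: qdtcy filiq edm hyr oei rngd drit slic lut tzdur fgcbi
Final line 7: drit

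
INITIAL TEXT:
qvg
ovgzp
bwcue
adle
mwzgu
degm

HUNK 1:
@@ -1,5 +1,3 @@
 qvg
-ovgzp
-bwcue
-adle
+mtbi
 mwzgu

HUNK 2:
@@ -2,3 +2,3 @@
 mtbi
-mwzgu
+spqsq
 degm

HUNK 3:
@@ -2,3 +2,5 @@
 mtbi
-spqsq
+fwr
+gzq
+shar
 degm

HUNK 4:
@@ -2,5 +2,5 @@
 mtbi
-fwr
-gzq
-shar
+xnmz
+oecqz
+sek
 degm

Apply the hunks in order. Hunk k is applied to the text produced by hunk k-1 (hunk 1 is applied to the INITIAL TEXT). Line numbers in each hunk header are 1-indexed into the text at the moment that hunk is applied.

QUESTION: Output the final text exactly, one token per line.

Answer: qvg
mtbi
xnmz
oecqz
sek
degm

Derivation:
Hunk 1: at line 1 remove [ovgzp,bwcue,adle] add [mtbi] -> 4 lines: qvg mtbi mwzgu degm
Hunk 2: at line 2 remove [mwzgu] add [spqsq] -> 4 lines: qvg mtbi spqsq degm
Hunk 3: at line 2 remove [spqsq] add [fwr,gzq,shar] -> 6 lines: qvg mtbi fwr gzq shar degm
Hunk 4: at line 2 remove [fwr,gzq,shar] add [xnmz,oecqz,sek] -> 6 lines: qvg mtbi xnmz oecqz sek degm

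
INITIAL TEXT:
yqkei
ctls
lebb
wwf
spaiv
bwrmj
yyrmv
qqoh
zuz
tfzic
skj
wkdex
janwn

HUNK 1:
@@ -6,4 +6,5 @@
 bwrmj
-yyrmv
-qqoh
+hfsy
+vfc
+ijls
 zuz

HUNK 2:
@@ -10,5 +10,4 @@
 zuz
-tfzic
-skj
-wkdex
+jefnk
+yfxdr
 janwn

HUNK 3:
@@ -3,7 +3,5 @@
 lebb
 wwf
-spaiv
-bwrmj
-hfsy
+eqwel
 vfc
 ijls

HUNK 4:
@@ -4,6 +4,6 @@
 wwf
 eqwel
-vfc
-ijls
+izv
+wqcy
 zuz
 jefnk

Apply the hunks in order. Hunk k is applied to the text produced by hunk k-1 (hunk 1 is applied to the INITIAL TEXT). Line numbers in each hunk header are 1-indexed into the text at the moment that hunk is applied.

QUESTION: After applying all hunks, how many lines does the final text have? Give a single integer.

Answer: 11

Derivation:
Hunk 1: at line 6 remove [yyrmv,qqoh] add [hfsy,vfc,ijls] -> 14 lines: yqkei ctls lebb wwf spaiv bwrmj hfsy vfc ijls zuz tfzic skj wkdex janwn
Hunk 2: at line 10 remove [tfzic,skj,wkdex] add [jefnk,yfxdr] -> 13 lines: yqkei ctls lebb wwf spaiv bwrmj hfsy vfc ijls zuz jefnk yfxdr janwn
Hunk 3: at line 3 remove [spaiv,bwrmj,hfsy] add [eqwel] -> 11 lines: yqkei ctls lebb wwf eqwel vfc ijls zuz jefnk yfxdr janwn
Hunk 4: at line 4 remove [vfc,ijls] add [izv,wqcy] -> 11 lines: yqkei ctls lebb wwf eqwel izv wqcy zuz jefnk yfxdr janwn
Final line count: 11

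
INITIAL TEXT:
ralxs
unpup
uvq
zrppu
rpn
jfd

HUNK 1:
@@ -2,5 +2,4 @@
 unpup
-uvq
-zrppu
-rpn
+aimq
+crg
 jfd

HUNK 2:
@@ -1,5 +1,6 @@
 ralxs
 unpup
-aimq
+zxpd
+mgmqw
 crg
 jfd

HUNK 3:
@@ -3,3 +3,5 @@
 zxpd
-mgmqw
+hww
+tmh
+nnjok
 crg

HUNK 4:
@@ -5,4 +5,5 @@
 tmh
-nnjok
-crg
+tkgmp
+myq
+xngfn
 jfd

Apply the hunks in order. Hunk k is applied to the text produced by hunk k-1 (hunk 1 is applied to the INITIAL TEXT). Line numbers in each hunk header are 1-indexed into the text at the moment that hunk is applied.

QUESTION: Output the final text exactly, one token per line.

Hunk 1: at line 2 remove [uvq,zrppu,rpn] add [aimq,crg] -> 5 lines: ralxs unpup aimq crg jfd
Hunk 2: at line 1 remove [aimq] add [zxpd,mgmqw] -> 6 lines: ralxs unpup zxpd mgmqw crg jfd
Hunk 3: at line 3 remove [mgmqw] add [hww,tmh,nnjok] -> 8 lines: ralxs unpup zxpd hww tmh nnjok crg jfd
Hunk 4: at line 5 remove [nnjok,crg] add [tkgmp,myq,xngfn] -> 9 lines: ralxs unpup zxpd hww tmh tkgmp myq xngfn jfd

Answer: ralxs
unpup
zxpd
hww
tmh
tkgmp
myq
xngfn
jfd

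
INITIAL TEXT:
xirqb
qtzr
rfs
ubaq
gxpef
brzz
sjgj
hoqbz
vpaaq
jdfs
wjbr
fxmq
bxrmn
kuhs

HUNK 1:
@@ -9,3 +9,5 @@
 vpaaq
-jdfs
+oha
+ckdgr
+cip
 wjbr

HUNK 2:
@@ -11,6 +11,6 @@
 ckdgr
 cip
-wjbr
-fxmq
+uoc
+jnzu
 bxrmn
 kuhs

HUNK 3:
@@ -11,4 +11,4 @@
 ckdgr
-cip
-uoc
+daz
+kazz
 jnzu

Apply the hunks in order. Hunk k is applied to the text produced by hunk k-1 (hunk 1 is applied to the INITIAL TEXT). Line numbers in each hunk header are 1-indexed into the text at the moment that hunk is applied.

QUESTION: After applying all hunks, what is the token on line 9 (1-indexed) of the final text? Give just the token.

Answer: vpaaq

Derivation:
Hunk 1: at line 9 remove [jdfs] add [oha,ckdgr,cip] -> 16 lines: xirqb qtzr rfs ubaq gxpef brzz sjgj hoqbz vpaaq oha ckdgr cip wjbr fxmq bxrmn kuhs
Hunk 2: at line 11 remove [wjbr,fxmq] add [uoc,jnzu] -> 16 lines: xirqb qtzr rfs ubaq gxpef brzz sjgj hoqbz vpaaq oha ckdgr cip uoc jnzu bxrmn kuhs
Hunk 3: at line 11 remove [cip,uoc] add [daz,kazz] -> 16 lines: xirqb qtzr rfs ubaq gxpef brzz sjgj hoqbz vpaaq oha ckdgr daz kazz jnzu bxrmn kuhs
Final line 9: vpaaq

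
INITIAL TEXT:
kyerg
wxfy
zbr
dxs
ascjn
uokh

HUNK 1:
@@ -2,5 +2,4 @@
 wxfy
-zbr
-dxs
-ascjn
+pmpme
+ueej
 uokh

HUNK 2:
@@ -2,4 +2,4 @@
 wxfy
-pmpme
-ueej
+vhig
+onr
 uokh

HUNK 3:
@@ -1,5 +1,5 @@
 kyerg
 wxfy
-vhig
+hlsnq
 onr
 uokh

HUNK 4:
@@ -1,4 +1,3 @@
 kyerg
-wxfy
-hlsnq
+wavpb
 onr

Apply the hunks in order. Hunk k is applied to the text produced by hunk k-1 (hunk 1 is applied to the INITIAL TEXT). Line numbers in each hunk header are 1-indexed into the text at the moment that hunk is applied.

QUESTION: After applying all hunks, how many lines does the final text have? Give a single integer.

Hunk 1: at line 2 remove [zbr,dxs,ascjn] add [pmpme,ueej] -> 5 lines: kyerg wxfy pmpme ueej uokh
Hunk 2: at line 2 remove [pmpme,ueej] add [vhig,onr] -> 5 lines: kyerg wxfy vhig onr uokh
Hunk 3: at line 1 remove [vhig] add [hlsnq] -> 5 lines: kyerg wxfy hlsnq onr uokh
Hunk 4: at line 1 remove [wxfy,hlsnq] add [wavpb] -> 4 lines: kyerg wavpb onr uokh
Final line count: 4

Answer: 4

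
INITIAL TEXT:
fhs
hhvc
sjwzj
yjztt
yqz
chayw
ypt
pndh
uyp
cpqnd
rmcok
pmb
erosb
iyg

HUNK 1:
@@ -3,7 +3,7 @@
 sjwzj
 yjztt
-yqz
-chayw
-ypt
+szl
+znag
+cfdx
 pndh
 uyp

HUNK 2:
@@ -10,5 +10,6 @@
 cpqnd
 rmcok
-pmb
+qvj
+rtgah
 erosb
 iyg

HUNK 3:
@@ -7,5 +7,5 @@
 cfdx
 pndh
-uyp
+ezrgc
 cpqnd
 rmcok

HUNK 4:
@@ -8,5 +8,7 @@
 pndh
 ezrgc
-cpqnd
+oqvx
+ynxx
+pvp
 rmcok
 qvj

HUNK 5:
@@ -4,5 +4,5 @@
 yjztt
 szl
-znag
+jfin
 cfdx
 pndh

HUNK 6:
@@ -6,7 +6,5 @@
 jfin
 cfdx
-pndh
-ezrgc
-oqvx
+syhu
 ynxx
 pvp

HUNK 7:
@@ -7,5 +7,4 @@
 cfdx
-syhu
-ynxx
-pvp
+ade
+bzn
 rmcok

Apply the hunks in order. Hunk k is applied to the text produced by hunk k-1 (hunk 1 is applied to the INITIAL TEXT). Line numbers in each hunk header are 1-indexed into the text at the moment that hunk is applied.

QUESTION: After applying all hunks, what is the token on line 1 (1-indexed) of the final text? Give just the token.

Hunk 1: at line 3 remove [yqz,chayw,ypt] add [szl,znag,cfdx] -> 14 lines: fhs hhvc sjwzj yjztt szl znag cfdx pndh uyp cpqnd rmcok pmb erosb iyg
Hunk 2: at line 10 remove [pmb] add [qvj,rtgah] -> 15 lines: fhs hhvc sjwzj yjztt szl znag cfdx pndh uyp cpqnd rmcok qvj rtgah erosb iyg
Hunk 3: at line 7 remove [uyp] add [ezrgc] -> 15 lines: fhs hhvc sjwzj yjztt szl znag cfdx pndh ezrgc cpqnd rmcok qvj rtgah erosb iyg
Hunk 4: at line 8 remove [cpqnd] add [oqvx,ynxx,pvp] -> 17 lines: fhs hhvc sjwzj yjztt szl znag cfdx pndh ezrgc oqvx ynxx pvp rmcok qvj rtgah erosb iyg
Hunk 5: at line 4 remove [znag] add [jfin] -> 17 lines: fhs hhvc sjwzj yjztt szl jfin cfdx pndh ezrgc oqvx ynxx pvp rmcok qvj rtgah erosb iyg
Hunk 6: at line 6 remove [pndh,ezrgc,oqvx] add [syhu] -> 15 lines: fhs hhvc sjwzj yjztt szl jfin cfdx syhu ynxx pvp rmcok qvj rtgah erosb iyg
Hunk 7: at line 7 remove [syhu,ynxx,pvp] add [ade,bzn] -> 14 lines: fhs hhvc sjwzj yjztt szl jfin cfdx ade bzn rmcok qvj rtgah erosb iyg
Final line 1: fhs

Answer: fhs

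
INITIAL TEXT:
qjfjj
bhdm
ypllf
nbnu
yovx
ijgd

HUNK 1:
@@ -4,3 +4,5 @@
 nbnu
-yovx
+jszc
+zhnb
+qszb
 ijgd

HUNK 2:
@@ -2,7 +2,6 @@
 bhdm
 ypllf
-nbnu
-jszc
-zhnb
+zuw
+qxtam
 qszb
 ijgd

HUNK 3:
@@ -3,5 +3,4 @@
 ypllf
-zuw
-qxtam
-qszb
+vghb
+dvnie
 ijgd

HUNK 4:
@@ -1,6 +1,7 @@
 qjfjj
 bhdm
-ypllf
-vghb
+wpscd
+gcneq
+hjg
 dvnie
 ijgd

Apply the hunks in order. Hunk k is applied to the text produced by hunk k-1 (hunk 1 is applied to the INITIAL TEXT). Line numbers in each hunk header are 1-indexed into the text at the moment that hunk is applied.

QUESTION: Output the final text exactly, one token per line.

Answer: qjfjj
bhdm
wpscd
gcneq
hjg
dvnie
ijgd

Derivation:
Hunk 1: at line 4 remove [yovx] add [jszc,zhnb,qszb] -> 8 lines: qjfjj bhdm ypllf nbnu jszc zhnb qszb ijgd
Hunk 2: at line 2 remove [nbnu,jszc,zhnb] add [zuw,qxtam] -> 7 lines: qjfjj bhdm ypllf zuw qxtam qszb ijgd
Hunk 3: at line 3 remove [zuw,qxtam,qszb] add [vghb,dvnie] -> 6 lines: qjfjj bhdm ypllf vghb dvnie ijgd
Hunk 4: at line 1 remove [ypllf,vghb] add [wpscd,gcneq,hjg] -> 7 lines: qjfjj bhdm wpscd gcneq hjg dvnie ijgd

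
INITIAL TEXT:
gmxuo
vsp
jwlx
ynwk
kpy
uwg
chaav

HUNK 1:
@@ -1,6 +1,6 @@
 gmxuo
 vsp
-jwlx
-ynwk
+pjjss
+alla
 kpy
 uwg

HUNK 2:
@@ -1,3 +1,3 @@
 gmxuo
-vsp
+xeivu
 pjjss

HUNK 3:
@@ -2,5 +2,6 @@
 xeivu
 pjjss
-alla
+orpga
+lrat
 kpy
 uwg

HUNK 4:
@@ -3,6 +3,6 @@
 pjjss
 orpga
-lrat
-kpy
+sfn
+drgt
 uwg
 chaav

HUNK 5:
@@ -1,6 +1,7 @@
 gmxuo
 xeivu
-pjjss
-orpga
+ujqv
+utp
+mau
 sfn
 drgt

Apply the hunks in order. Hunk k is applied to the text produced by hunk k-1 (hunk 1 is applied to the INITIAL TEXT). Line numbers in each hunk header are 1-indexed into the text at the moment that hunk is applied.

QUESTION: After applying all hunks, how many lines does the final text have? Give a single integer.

Answer: 9

Derivation:
Hunk 1: at line 1 remove [jwlx,ynwk] add [pjjss,alla] -> 7 lines: gmxuo vsp pjjss alla kpy uwg chaav
Hunk 2: at line 1 remove [vsp] add [xeivu] -> 7 lines: gmxuo xeivu pjjss alla kpy uwg chaav
Hunk 3: at line 2 remove [alla] add [orpga,lrat] -> 8 lines: gmxuo xeivu pjjss orpga lrat kpy uwg chaav
Hunk 4: at line 3 remove [lrat,kpy] add [sfn,drgt] -> 8 lines: gmxuo xeivu pjjss orpga sfn drgt uwg chaav
Hunk 5: at line 1 remove [pjjss,orpga] add [ujqv,utp,mau] -> 9 lines: gmxuo xeivu ujqv utp mau sfn drgt uwg chaav
Final line count: 9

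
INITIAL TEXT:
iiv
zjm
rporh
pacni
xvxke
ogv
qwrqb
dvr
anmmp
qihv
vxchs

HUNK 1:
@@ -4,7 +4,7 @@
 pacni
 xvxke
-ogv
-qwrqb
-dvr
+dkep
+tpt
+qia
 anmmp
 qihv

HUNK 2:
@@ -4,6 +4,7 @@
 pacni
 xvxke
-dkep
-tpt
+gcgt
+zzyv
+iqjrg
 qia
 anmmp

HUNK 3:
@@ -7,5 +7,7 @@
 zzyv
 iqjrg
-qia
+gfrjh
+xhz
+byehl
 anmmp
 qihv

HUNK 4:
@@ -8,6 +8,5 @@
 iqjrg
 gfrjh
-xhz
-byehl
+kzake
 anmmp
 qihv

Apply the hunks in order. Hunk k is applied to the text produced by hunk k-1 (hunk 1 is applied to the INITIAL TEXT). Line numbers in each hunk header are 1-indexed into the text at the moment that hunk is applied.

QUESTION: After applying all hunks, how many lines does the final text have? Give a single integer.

Hunk 1: at line 4 remove [ogv,qwrqb,dvr] add [dkep,tpt,qia] -> 11 lines: iiv zjm rporh pacni xvxke dkep tpt qia anmmp qihv vxchs
Hunk 2: at line 4 remove [dkep,tpt] add [gcgt,zzyv,iqjrg] -> 12 lines: iiv zjm rporh pacni xvxke gcgt zzyv iqjrg qia anmmp qihv vxchs
Hunk 3: at line 7 remove [qia] add [gfrjh,xhz,byehl] -> 14 lines: iiv zjm rporh pacni xvxke gcgt zzyv iqjrg gfrjh xhz byehl anmmp qihv vxchs
Hunk 4: at line 8 remove [xhz,byehl] add [kzake] -> 13 lines: iiv zjm rporh pacni xvxke gcgt zzyv iqjrg gfrjh kzake anmmp qihv vxchs
Final line count: 13

Answer: 13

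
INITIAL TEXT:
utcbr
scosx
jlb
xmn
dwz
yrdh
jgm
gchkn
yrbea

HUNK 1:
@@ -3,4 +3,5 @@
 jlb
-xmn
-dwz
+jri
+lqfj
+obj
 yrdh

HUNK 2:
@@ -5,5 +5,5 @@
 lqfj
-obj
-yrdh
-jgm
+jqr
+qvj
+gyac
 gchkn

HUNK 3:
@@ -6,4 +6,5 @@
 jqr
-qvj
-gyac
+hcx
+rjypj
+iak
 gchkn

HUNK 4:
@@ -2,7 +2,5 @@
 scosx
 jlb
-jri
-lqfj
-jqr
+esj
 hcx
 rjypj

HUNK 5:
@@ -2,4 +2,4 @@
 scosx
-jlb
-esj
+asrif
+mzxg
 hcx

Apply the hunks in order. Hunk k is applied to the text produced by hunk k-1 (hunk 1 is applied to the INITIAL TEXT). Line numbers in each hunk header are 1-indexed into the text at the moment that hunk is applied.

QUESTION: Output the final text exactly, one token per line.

Hunk 1: at line 3 remove [xmn,dwz] add [jri,lqfj,obj] -> 10 lines: utcbr scosx jlb jri lqfj obj yrdh jgm gchkn yrbea
Hunk 2: at line 5 remove [obj,yrdh,jgm] add [jqr,qvj,gyac] -> 10 lines: utcbr scosx jlb jri lqfj jqr qvj gyac gchkn yrbea
Hunk 3: at line 6 remove [qvj,gyac] add [hcx,rjypj,iak] -> 11 lines: utcbr scosx jlb jri lqfj jqr hcx rjypj iak gchkn yrbea
Hunk 4: at line 2 remove [jri,lqfj,jqr] add [esj] -> 9 lines: utcbr scosx jlb esj hcx rjypj iak gchkn yrbea
Hunk 5: at line 2 remove [jlb,esj] add [asrif,mzxg] -> 9 lines: utcbr scosx asrif mzxg hcx rjypj iak gchkn yrbea

Answer: utcbr
scosx
asrif
mzxg
hcx
rjypj
iak
gchkn
yrbea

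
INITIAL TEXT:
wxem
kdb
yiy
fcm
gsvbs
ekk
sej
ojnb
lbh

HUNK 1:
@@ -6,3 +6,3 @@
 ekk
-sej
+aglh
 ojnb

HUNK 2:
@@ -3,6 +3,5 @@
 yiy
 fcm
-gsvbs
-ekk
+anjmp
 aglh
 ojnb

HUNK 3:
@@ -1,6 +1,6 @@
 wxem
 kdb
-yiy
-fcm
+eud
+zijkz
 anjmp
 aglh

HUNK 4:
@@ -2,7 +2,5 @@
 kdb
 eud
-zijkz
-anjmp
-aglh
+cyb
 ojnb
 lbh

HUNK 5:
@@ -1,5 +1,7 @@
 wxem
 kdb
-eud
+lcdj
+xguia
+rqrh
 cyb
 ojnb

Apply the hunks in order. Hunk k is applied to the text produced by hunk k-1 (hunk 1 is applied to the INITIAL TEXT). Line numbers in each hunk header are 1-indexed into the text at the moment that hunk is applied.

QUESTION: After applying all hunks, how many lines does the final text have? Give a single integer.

Hunk 1: at line 6 remove [sej] add [aglh] -> 9 lines: wxem kdb yiy fcm gsvbs ekk aglh ojnb lbh
Hunk 2: at line 3 remove [gsvbs,ekk] add [anjmp] -> 8 lines: wxem kdb yiy fcm anjmp aglh ojnb lbh
Hunk 3: at line 1 remove [yiy,fcm] add [eud,zijkz] -> 8 lines: wxem kdb eud zijkz anjmp aglh ojnb lbh
Hunk 4: at line 2 remove [zijkz,anjmp,aglh] add [cyb] -> 6 lines: wxem kdb eud cyb ojnb lbh
Hunk 5: at line 1 remove [eud] add [lcdj,xguia,rqrh] -> 8 lines: wxem kdb lcdj xguia rqrh cyb ojnb lbh
Final line count: 8

Answer: 8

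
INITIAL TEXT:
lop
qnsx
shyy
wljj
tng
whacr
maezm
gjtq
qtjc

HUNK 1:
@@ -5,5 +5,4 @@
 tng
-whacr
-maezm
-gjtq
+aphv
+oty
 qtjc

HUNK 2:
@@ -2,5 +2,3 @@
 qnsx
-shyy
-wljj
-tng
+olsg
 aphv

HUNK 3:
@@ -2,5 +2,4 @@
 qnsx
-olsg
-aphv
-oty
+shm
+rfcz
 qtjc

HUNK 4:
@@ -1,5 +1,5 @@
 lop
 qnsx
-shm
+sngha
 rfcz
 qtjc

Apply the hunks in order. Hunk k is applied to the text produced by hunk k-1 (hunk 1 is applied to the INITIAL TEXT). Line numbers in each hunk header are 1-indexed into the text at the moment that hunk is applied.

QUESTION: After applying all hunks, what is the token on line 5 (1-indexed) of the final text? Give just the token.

Answer: qtjc

Derivation:
Hunk 1: at line 5 remove [whacr,maezm,gjtq] add [aphv,oty] -> 8 lines: lop qnsx shyy wljj tng aphv oty qtjc
Hunk 2: at line 2 remove [shyy,wljj,tng] add [olsg] -> 6 lines: lop qnsx olsg aphv oty qtjc
Hunk 3: at line 2 remove [olsg,aphv,oty] add [shm,rfcz] -> 5 lines: lop qnsx shm rfcz qtjc
Hunk 4: at line 1 remove [shm] add [sngha] -> 5 lines: lop qnsx sngha rfcz qtjc
Final line 5: qtjc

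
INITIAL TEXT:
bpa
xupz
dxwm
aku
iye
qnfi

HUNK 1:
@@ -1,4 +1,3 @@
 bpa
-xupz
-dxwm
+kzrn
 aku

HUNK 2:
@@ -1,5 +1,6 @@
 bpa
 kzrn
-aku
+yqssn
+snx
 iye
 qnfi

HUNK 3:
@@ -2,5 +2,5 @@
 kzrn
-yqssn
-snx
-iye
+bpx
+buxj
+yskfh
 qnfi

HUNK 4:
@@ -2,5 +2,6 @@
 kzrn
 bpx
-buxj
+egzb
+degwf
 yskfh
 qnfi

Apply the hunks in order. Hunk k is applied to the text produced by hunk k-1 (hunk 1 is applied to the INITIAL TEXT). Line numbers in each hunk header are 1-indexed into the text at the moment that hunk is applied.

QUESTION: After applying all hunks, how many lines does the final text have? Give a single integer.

Answer: 7

Derivation:
Hunk 1: at line 1 remove [xupz,dxwm] add [kzrn] -> 5 lines: bpa kzrn aku iye qnfi
Hunk 2: at line 1 remove [aku] add [yqssn,snx] -> 6 lines: bpa kzrn yqssn snx iye qnfi
Hunk 3: at line 2 remove [yqssn,snx,iye] add [bpx,buxj,yskfh] -> 6 lines: bpa kzrn bpx buxj yskfh qnfi
Hunk 4: at line 2 remove [buxj] add [egzb,degwf] -> 7 lines: bpa kzrn bpx egzb degwf yskfh qnfi
Final line count: 7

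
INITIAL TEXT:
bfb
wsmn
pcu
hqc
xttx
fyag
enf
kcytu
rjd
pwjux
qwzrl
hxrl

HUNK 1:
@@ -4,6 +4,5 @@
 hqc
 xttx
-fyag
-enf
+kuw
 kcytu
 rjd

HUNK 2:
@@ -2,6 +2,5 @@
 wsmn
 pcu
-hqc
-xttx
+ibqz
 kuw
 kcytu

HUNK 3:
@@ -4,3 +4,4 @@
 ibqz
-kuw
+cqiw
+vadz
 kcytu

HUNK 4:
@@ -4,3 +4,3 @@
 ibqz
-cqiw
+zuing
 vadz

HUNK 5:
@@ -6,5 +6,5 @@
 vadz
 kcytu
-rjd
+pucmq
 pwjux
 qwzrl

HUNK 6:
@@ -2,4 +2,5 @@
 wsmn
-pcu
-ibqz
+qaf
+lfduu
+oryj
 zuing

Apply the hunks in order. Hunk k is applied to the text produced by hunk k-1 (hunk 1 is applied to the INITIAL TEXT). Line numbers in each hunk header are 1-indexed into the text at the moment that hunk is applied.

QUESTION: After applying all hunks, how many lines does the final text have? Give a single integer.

Answer: 12

Derivation:
Hunk 1: at line 4 remove [fyag,enf] add [kuw] -> 11 lines: bfb wsmn pcu hqc xttx kuw kcytu rjd pwjux qwzrl hxrl
Hunk 2: at line 2 remove [hqc,xttx] add [ibqz] -> 10 lines: bfb wsmn pcu ibqz kuw kcytu rjd pwjux qwzrl hxrl
Hunk 3: at line 4 remove [kuw] add [cqiw,vadz] -> 11 lines: bfb wsmn pcu ibqz cqiw vadz kcytu rjd pwjux qwzrl hxrl
Hunk 4: at line 4 remove [cqiw] add [zuing] -> 11 lines: bfb wsmn pcu ibqz zuing vadz kcytu rjd pwjux qwzrl hxrl
Hunk 5: at line 6 remove [rjd] add [pucmq] -> 11 lines: bfb wsmn pcu ibqz zuing vadz kcytu pucmq pwjux qwzrl hxrl
Hunk 6: at line 2 remove [pcu,ibqz] add [qaf,lfduu,oryj] -> 12 lines: bfb wsmn qaf lfduu oryj zuing vadz kcytu pucmq pwjux qwzrl hxrl
Final line count: 12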